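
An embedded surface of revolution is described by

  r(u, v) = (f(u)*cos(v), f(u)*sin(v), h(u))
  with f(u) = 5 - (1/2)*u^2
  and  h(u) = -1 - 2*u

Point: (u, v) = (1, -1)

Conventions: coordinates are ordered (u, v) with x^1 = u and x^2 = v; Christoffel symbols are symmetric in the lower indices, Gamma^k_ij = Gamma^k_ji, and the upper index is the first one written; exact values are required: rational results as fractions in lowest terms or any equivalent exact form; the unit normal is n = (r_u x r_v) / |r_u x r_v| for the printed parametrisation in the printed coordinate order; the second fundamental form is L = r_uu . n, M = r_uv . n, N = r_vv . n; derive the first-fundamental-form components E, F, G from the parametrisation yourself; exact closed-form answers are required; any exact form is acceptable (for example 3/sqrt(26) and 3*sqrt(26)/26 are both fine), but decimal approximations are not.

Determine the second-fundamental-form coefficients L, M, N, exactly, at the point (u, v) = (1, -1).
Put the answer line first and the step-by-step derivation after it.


Answer: L = -2*sqrt(5)/5, M = 0, N = -9*sqrt(5)/5

f = 9/2, f' = -1, f'' = -1, h' = -2, h'' = 0
E = 5, F = 0, G = 81/4; answer radicand W^2 = 5
unnormalised second-form numerators: l = -2, m = 0, n = -9; L = l/sqrt(5), and similarly M = m/sqrt(W^2), N = n/sqrt(W^2)


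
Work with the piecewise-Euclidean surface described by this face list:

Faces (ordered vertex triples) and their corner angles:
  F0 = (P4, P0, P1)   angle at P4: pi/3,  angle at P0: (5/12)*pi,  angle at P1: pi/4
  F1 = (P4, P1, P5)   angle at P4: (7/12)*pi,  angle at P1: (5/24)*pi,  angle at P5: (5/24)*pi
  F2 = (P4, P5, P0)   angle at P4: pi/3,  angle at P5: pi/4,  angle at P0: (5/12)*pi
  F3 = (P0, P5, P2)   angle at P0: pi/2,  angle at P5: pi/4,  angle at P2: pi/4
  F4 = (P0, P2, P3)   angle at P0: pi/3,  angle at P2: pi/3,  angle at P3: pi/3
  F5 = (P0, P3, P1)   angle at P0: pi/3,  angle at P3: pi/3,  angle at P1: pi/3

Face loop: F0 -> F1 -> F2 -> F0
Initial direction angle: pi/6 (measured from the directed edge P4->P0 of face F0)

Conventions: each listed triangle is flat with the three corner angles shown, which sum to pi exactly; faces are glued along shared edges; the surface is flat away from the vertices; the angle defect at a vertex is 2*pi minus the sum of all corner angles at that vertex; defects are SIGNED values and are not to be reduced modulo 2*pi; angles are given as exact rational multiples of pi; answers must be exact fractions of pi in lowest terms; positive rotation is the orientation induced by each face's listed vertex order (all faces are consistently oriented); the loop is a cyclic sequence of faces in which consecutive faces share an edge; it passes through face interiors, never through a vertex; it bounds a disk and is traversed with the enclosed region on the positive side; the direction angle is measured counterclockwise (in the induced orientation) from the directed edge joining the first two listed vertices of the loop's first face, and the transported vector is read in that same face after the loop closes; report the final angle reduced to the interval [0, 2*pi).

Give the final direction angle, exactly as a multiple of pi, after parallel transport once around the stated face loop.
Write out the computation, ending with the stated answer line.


enclosed vertex P4: corner angles sum to (5/4)*pi, defect = 2*pi - (5/4)*pi = (3/4)*pi
adding the enclosed defects to the starting angle (mod 2*pi, induced orientation) gives the holonomy
final angle = pi/6 + (3/4)*pi = (11/12)*pi (mod 2*pi)

Answer: final direction angle = (11/12)*pi


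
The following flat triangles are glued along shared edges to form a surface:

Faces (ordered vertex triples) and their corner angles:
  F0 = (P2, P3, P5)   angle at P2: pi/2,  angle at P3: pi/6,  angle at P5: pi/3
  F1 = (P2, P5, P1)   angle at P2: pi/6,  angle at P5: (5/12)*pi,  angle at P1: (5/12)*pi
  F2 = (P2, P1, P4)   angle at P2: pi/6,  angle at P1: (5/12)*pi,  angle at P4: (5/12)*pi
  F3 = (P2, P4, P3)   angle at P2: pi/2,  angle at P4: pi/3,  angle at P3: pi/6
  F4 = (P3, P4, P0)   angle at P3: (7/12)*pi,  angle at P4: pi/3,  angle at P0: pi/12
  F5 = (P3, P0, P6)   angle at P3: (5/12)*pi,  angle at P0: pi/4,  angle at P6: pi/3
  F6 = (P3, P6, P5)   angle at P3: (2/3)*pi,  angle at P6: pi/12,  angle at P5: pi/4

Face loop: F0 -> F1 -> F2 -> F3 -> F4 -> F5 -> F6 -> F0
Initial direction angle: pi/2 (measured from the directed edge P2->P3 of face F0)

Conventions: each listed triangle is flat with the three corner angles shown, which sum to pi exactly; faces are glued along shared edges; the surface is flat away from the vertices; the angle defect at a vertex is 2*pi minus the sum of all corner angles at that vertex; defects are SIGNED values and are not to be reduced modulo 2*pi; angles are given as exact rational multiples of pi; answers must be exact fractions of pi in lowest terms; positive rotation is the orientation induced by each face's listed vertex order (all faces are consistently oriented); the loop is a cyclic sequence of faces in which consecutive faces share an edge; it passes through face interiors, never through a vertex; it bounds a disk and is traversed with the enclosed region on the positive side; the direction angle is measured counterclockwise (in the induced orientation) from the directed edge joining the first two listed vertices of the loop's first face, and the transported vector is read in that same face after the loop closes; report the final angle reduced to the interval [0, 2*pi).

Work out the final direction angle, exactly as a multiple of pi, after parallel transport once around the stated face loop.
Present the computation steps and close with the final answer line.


enclosed vertex P2: corner angles sum to (4/3)*pi, defect = 2*pi - (4/3)*pi = (2/3)*pi
enclosed vertex P3: corner angles sum to 2*pi, defect = 2*pi - 2*pi = 0
final direction = starting direction + enclosed defect total, reduced mod 2*pi (induced orientation)
final angle = pi/2 + (2/3)*pi = (7/6)*pi (mod 2*pi)

Answer: final direction angle = (7/6)*pi


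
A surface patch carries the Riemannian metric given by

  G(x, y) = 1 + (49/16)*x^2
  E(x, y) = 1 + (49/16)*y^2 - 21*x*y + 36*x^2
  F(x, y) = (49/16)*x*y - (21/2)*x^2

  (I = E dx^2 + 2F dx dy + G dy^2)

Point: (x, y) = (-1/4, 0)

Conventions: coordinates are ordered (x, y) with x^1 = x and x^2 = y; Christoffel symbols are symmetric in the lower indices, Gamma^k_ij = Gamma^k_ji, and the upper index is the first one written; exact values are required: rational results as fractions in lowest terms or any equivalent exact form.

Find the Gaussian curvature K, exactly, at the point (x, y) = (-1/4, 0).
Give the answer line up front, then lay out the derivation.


Answer: K = -200704/776161

E = 13/4, F = -21/32, G = 305/256, EG - F^2 = 881/256 at the point
E_x = -18, E_y = 21/4, F_x = 21/4, F_y = -49/64, G_x = -49/32, G_y = 0
E_yy = 49/8, F_xy = 49/16, G_xx = 49/8
Compute both Brioschi determinants and normalise by (EG - F^2)^2.
M1 = [[-E_yy/2 + F_xy - G_xx/2, E_x/2, F_x - E_y/2], [F_y - G_x/2, E, F], [G_y/2, F, G]] = [[-49/16, -9, 21/8], [0, 13/4, -21/32], [0, -21/32, 305/256]]; det M1 = -43169/4096
M2 = [[0, E_y/2, G_x/2], [E_y/2, E, F], [G_x/2, F, G]] = [[0, 21/8, -49/64], [21/8, 13/4, -21/32], [-49/64, -21/32, 305/256]]; det M2 = -30625/4096
det M1 - det M2 = -49/16; K = -49/16 / (881/256)^2 = -200704/776161


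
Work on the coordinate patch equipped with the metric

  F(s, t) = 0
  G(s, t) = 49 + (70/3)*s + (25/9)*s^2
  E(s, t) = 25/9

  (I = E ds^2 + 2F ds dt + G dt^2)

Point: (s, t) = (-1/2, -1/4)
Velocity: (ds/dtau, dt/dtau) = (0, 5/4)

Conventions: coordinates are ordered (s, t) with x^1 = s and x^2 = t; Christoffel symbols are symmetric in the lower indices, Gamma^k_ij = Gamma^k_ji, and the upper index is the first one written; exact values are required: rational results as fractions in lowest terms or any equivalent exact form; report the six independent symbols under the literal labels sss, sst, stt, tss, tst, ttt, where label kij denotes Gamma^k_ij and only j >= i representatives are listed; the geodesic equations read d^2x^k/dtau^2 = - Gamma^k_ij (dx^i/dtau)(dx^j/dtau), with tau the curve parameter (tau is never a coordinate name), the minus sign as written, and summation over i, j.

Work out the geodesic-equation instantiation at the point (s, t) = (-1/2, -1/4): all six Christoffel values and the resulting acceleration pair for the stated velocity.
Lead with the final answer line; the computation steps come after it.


Answer: Gamma_sss = 0, Gamma_sst = 0, Gamma_stt = -37/10, Gamma_tss = 0, Gamma_tst = 10/37, Gamma_ttt = 0; accelerations (d^2s/dtau^2, d^2t/dtau^2) = (185/32, 0)

E = 25/9, F = 0, G = 1369/36 at the point
E_s = 0, E_t = 0, F_s = 0, F_t = 0, G_s = 185/9, G_t = 0
EG - F^2 = 34225/324;  g^inv = (324/34225) * [[1369/36, 0], [0, 25/9]]
first-kind symbols [ij,l] = (1/2)(d_i g_jl + d_j g_il - d_l g_ij): [ss,s] = E_s/2 = 0, [ss,t] = F_s - E_t/2 = 0, [st,s] = E_t/2 = 0, [st,t] = G_s/2 = 185/18, [tt,s] = F_t - G_s/2 = -185/18, [tt,t] = G_t/2 = 0
Gamma^s_ij = (G*[ij,s] - F*[ij,t])/(EG - F^2), Gamma^t_ij = (E*[ij,t] - F*[ij,s])/(EG - F^2)
Gamma_sss = 0, Gamma_sst = 0, Gamma_stt = -37/10, Gamma_tss = 0, Gamma_tst = 10/37, Gamma_ttt = 0
d^2s/dtau^2 = -(Gamma_sss*(0)^2 + 2*Gamma_sst*(0)*(5/4) + Gamma_stt*(5/4)^2) = 185/32
d^2t/dtau^2 = -(Gamma_tss*(0)^2 + 2*Gamma_tst*(0)*(5/4) + Gamma_ttt*(5/4)^2) = 0


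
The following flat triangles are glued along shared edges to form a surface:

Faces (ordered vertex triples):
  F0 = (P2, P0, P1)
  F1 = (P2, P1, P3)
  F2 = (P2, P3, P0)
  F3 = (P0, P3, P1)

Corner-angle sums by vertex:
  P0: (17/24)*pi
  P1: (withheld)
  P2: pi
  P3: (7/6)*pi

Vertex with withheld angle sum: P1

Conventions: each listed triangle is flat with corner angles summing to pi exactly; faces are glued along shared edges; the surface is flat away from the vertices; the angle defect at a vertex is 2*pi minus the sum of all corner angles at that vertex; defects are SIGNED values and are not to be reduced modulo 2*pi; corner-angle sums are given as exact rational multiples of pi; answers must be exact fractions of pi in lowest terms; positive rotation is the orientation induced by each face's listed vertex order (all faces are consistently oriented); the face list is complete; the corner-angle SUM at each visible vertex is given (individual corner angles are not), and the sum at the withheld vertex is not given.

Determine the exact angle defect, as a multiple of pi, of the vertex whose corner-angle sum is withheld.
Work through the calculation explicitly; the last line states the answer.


V = 4, E = 6, F = 4; chi = V - E + F = 2
Gauss-Bonnet: total defect = 2*pi*chi = 4*pi; visible defects sum to (25/8)*pi

Answer: defect(P1) = (7/8)*pi


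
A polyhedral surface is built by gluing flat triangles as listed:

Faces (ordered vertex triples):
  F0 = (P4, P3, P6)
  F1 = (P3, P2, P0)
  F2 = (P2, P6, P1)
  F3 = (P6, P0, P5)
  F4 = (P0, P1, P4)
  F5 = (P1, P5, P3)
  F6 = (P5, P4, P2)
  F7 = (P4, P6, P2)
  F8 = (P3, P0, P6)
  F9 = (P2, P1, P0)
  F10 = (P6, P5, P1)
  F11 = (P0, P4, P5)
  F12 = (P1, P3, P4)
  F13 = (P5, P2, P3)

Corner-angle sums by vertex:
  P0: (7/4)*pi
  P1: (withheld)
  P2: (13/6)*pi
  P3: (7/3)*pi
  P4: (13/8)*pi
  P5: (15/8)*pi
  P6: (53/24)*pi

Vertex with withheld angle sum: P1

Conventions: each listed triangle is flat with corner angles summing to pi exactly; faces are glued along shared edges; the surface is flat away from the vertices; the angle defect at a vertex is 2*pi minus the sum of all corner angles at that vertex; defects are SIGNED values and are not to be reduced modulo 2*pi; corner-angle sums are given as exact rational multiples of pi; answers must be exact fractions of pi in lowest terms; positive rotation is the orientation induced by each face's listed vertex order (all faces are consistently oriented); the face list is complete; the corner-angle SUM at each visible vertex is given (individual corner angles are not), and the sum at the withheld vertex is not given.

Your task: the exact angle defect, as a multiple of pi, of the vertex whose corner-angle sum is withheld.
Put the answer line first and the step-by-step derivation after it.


Answer: defect(P1) = -pi/24

V = 7, E = 21, F = 14; chi = V - E + F = 0
Gauss-Bonnet: total defect = 2*pi*chi = 0; visible defects sum to pi/24


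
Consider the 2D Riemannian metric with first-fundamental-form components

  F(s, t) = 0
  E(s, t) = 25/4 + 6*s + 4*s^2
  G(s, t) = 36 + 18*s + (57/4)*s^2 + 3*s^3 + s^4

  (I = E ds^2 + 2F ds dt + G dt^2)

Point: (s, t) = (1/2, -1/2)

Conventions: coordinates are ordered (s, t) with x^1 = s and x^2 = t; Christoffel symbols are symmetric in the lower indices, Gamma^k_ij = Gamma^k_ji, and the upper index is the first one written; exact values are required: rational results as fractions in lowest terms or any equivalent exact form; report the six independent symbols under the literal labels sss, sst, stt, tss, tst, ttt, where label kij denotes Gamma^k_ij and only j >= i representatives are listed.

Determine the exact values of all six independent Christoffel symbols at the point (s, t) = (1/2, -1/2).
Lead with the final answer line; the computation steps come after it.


Answer: Gamma_sss = 20/41, Gamma_sst = 0, Gamma_stt = -70/41, Gamma_tss = 0, Gamma_tst = 5/14, Gamma_ttt = 0

E = 41/4, F = 0, G = 49 at the point
E_s = 10, E_t = 0, F_s = 0, F_t = 0, G_s = 35, G_t = 0
EG - F^2 = 2009/4;  g^inv = (4/2009) * [[49, 0], [0, 41/4]]
first-kind symbols [ij,l] = (1/2)(d_i g_jl + d_j g_il - d_l g_ij): [ss,s] = E_s/2 = 5, [ss,t] = F_s - E_t/2 = 0, [st,s] = E_t/2 = 0, [st,t] = G_s/2 = 35/2, [tt,s] = F_t - G_s/2 = -35/2, [tt,t] = G_t/2 = 0
Gamma^s_ij = (G*[ij,s] - F*[ij,t])/(EG - F^2), Gamma^t_ij = (E*[ij,t] - F*[ij,s])/(EG - F^2)


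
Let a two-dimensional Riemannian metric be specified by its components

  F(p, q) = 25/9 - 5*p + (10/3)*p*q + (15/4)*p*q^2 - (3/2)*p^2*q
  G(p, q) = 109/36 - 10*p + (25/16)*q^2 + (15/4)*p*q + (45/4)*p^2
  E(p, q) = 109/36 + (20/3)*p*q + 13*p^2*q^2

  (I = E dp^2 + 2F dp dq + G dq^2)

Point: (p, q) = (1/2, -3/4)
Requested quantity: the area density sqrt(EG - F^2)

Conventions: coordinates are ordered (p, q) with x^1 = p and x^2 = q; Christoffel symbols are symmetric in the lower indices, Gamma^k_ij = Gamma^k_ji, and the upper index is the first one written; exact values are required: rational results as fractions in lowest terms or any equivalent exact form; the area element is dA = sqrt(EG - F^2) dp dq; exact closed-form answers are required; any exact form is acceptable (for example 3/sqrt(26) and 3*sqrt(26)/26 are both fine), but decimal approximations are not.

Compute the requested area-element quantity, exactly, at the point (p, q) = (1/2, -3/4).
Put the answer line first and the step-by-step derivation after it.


Answer: sqrt(EG - F^2) = sqrt(22301)/192

E = 1357/576, F = 419/1152, G = 721/2304; EG - F^2 = 22301/36864


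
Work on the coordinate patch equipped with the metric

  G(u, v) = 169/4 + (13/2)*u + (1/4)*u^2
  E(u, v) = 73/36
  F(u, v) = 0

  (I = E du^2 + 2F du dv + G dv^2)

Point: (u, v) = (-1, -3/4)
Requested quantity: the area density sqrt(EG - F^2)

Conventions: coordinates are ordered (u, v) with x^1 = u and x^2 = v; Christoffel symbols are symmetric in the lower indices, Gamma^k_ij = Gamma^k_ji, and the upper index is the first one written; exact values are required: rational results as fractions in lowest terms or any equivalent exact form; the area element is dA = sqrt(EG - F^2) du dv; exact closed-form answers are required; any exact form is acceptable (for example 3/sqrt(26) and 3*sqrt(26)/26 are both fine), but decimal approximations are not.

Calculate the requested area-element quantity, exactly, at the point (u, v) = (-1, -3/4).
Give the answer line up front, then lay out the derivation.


Answer: sqrt(EG - F^2) = sqrt(73)

E = 73/36, F = 0, G = 36; EG - F^2 = 73


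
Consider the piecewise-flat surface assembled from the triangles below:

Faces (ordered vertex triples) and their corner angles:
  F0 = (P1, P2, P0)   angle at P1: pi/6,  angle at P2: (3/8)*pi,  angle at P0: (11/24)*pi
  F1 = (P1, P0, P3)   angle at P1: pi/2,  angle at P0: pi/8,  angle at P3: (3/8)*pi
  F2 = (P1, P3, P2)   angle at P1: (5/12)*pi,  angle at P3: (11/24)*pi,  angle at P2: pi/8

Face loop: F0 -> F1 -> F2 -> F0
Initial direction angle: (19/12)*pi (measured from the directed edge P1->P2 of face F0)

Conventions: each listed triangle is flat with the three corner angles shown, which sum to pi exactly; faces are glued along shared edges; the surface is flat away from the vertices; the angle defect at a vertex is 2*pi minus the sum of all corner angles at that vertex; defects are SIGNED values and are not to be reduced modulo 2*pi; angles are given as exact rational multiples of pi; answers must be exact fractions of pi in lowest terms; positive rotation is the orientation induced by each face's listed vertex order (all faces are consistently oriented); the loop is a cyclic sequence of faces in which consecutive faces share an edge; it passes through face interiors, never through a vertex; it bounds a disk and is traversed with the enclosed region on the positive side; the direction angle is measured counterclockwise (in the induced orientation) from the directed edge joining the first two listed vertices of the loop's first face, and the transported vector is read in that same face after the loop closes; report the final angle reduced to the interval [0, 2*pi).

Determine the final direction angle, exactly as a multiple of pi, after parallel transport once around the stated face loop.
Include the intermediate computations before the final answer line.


enclosed vertex P1: corner angles sum to (13/12)*pi, defect = 2*pi - (13/12)*pi = (11/12)*pi
the rotation equals the total enclosed defect, so the final angle is initial + defects (mod 2*pi)
final angle = (19/12)*pi + (11/12)*pi = pi/2 (mod 2*pi)

Answer: final direction angle = pi/2


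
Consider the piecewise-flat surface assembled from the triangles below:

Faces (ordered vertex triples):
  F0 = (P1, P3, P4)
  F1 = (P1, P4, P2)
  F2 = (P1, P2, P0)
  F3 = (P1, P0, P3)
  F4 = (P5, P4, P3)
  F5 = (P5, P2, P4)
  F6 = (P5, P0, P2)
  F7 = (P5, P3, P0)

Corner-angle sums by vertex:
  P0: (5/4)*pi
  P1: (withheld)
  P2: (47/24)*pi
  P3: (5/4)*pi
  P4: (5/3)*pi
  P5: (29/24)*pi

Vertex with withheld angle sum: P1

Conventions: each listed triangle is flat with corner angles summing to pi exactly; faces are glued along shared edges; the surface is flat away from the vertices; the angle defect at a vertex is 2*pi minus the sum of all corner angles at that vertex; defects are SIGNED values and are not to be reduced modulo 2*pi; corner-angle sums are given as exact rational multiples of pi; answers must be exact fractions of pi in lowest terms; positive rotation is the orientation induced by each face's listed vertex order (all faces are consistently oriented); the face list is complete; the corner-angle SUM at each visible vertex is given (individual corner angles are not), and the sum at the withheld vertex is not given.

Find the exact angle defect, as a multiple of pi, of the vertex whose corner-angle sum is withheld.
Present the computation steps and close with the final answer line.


V = 6, E = 12, F = 8; chi = V - E + F = 2
Gauss-Bonnet: total defect = 2*pi*chi = 4*pi; visible defects sum to (8/3)*pi

Answer: defect(P1) = (4/3)*pi


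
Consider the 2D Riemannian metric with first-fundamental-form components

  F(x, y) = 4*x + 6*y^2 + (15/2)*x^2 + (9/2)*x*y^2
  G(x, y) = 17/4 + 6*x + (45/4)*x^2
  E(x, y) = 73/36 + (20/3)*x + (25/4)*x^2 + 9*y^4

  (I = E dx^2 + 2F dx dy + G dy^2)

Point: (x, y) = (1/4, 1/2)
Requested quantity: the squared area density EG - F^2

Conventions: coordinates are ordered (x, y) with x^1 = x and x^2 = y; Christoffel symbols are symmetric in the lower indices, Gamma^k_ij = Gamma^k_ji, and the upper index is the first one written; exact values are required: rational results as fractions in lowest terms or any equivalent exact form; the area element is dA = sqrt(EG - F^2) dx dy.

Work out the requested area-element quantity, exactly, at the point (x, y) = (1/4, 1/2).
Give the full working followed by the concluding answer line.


E = 2677/576, F = 13/4, G = 413/64; EG - F^2 = 716225/36864

Answer: EG - F^2 = 716225/36864


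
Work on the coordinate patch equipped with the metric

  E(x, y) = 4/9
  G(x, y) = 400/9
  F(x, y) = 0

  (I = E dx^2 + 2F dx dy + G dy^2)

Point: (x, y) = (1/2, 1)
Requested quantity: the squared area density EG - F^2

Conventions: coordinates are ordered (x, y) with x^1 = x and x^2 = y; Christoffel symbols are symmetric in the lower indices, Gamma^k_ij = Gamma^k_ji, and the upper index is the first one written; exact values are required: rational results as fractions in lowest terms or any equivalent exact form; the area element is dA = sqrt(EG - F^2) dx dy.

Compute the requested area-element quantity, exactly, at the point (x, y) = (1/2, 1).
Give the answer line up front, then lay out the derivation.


Answer: EG - F^2 = 1600/81

E = 4/9, F = 0, G = 400/9; EG - F^2 = 1600/81


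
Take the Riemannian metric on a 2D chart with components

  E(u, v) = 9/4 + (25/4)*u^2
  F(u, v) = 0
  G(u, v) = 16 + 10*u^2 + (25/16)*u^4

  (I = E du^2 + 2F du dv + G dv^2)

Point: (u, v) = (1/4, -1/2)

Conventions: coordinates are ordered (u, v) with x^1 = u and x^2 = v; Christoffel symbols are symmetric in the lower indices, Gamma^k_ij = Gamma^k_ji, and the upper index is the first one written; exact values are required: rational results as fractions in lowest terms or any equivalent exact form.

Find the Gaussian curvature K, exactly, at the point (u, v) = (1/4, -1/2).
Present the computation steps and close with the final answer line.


E = 169/64, F = 0, G = 68121/4096, EG - F^2 = 11512449/262144 at the point
E_u = 25/8, E_v = 0, F_u = 0, F_v = 0, G_u = 1305/256, G_v = 0
E_vv = 0, F_uv = 0, G_uu = 1355/64
Apply the Brioschi formula K = (det M1 - det M2)/(EG - F^2)^2 over the derivative matrices of E, F, G.
M1 = [[-E_vv/2 + F_uv - G_uu/2, E_u/2, F_u - E_v/2], [F_v - G_u/2, E, F], [G_v/2, F, G]] = [[-1355/128, 25/16, 0], [-1305/512, 169/64, 0], [0, 0, 68121/4096]]; det M1 = -6688460385/16777216
M2 = [[0, E_v/2, G_u/2], [E_v/2, E, F], [G_u/2, F, G]] = [[0, 0, 1305/512], [0, 169/64, 0], [1305/512, 0, 68121/4096]]; det M2 = -287811225/16777216
det M1 - det M2 = -800081145/2097152; K = -800081145/2097152 / (11512449/262144)^2 = -163840/828269

Answer: K = -163840/828269


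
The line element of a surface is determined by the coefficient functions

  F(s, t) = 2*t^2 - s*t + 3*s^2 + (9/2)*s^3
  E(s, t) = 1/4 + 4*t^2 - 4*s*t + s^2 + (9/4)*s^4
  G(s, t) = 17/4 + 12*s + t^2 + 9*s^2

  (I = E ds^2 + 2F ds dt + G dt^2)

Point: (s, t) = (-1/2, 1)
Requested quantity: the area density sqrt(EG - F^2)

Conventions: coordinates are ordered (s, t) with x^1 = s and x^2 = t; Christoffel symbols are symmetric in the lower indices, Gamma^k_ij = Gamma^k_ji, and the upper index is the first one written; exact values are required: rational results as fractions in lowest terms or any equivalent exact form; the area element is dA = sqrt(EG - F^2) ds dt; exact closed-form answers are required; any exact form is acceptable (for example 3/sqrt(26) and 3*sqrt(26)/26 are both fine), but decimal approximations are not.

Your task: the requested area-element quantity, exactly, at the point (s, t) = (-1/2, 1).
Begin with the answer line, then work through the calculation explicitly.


Answer: sqrt(EG - F^2) = sqrt(701)/16

E = 425/64, F = 43/16, G = 3/2; EG - F^2 = 701/256


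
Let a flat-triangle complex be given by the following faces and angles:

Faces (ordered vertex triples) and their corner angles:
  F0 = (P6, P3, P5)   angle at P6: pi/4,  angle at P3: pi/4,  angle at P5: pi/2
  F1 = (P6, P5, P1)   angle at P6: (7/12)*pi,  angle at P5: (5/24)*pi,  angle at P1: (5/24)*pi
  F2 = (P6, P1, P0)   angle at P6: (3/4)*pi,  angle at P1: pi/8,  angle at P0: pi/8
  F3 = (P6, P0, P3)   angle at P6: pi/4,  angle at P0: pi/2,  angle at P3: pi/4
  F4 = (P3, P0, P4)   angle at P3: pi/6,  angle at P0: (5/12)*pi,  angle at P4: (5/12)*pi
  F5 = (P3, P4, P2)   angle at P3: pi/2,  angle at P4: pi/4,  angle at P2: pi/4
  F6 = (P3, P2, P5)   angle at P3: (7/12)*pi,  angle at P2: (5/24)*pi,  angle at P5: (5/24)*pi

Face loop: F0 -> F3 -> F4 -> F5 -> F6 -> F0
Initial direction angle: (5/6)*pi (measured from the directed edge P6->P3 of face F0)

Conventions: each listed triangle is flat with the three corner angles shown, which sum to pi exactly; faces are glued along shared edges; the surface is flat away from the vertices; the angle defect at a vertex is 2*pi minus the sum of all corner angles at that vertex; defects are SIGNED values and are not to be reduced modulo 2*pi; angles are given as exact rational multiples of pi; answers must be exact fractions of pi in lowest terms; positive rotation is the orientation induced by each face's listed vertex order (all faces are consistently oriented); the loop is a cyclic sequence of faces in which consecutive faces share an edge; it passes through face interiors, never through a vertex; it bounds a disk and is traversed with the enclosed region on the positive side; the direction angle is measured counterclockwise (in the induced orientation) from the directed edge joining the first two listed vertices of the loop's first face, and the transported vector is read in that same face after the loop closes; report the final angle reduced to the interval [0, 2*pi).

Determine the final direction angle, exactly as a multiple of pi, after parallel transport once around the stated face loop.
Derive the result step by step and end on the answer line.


enclosed vertex P3: corner angles sum to (7/4)*pi, defect = 2*pi - (7/4)*pi = pi/4
summing the enclosed defects onto the initial angle, mod 2*pi in the induced orientation:
final angle = (5/6)*pi + pi/4 = (13/12)*pi (mod 2*pi)

Answer: final direction angle = (13/12)*pi


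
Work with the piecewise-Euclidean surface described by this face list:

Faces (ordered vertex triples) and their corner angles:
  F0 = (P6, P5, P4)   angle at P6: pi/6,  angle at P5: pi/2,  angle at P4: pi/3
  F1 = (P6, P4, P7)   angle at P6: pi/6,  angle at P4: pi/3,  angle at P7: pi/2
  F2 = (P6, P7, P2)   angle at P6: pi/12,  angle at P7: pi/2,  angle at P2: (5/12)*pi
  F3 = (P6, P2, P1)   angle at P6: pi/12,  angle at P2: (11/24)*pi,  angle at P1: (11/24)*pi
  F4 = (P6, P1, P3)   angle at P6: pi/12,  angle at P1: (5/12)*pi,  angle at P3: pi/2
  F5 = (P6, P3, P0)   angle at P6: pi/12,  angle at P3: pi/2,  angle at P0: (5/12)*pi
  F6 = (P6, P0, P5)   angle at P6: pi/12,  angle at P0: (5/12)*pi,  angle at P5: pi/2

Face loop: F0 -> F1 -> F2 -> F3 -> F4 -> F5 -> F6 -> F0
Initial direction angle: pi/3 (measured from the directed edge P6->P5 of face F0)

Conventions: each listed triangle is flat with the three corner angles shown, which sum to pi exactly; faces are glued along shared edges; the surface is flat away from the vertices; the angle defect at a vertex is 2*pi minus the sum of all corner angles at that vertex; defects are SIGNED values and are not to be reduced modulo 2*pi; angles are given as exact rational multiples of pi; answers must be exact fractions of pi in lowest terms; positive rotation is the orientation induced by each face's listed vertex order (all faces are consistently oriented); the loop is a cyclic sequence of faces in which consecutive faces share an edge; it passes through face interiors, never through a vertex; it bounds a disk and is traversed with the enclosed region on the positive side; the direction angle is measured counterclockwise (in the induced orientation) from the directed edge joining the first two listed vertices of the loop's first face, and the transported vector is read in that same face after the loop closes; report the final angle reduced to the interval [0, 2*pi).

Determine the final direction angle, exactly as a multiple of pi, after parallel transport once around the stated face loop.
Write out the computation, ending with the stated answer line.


enclosed vertex P6: corner angles sum to (3/4)*pi, defect = 2*pi - (3/4)*pi = (5/4)*pi
transport around the loop rotates by the sum of enclosed defects; add to the initial angle mod 2*pi
final angle = pi/3 + (5/4)*pi = (19/12)*pi (mod 2*pi)

Answer: final direction angle = (19/12)*pi


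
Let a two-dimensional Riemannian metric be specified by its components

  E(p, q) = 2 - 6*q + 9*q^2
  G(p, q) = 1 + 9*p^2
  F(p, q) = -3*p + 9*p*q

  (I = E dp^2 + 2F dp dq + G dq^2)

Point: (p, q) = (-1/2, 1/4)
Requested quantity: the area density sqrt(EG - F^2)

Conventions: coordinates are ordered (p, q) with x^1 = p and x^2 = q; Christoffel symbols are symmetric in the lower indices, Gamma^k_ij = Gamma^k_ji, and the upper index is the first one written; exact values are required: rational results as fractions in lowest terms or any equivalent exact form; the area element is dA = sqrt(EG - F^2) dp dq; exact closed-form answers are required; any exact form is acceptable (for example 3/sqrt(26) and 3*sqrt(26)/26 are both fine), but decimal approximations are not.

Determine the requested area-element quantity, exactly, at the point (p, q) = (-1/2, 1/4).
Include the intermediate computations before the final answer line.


E = 17/16, F = 3/8, G = 13/4; EG - F^2 = 53/16

Answer: sqrt(EG - F^2) = sqrt(53)/4


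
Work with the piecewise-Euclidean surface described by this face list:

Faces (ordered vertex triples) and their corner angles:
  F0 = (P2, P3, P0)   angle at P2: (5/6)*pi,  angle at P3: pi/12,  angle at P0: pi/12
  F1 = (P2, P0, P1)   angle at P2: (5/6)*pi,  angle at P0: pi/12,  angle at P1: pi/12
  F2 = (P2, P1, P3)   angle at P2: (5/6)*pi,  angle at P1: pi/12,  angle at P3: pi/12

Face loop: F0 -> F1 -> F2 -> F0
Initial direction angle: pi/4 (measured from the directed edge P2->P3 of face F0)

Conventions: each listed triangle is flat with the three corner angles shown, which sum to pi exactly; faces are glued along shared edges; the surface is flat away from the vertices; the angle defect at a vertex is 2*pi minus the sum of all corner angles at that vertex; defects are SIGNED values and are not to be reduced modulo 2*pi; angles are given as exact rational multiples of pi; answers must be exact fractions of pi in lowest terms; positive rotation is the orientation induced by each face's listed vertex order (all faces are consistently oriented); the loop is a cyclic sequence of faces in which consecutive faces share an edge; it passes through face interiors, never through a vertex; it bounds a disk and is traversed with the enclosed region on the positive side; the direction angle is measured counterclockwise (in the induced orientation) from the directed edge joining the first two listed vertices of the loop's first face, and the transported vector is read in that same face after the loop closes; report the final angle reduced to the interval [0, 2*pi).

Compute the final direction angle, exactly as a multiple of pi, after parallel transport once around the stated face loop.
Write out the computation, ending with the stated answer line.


enclosed vertex P2: corner angles sum to (5/2)*pi, defect = 2*pi - (5/2)*pi = -pi/2
holonomy = initial angle + sum of enclosed defects (mod 2*pi), positive in the induced orientation
final angle = pi/4 - pi/2 = (7/4)*pi (mod 2*pi)

Answer: final direction angle = (7/4)*pi


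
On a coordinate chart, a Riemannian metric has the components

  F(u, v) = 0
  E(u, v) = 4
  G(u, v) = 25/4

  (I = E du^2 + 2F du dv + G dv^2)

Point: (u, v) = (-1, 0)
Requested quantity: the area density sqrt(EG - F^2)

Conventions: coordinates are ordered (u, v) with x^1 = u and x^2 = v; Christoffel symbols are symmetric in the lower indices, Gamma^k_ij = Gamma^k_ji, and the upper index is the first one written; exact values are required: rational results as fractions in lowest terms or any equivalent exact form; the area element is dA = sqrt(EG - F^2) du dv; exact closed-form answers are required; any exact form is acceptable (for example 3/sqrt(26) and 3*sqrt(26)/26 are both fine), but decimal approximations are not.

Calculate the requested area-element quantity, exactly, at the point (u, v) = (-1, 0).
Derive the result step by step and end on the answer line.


E = 4, F = 0, G = 25/4; EG - F^2 = 25

Answer: sqrt(EG - F^2) = 5


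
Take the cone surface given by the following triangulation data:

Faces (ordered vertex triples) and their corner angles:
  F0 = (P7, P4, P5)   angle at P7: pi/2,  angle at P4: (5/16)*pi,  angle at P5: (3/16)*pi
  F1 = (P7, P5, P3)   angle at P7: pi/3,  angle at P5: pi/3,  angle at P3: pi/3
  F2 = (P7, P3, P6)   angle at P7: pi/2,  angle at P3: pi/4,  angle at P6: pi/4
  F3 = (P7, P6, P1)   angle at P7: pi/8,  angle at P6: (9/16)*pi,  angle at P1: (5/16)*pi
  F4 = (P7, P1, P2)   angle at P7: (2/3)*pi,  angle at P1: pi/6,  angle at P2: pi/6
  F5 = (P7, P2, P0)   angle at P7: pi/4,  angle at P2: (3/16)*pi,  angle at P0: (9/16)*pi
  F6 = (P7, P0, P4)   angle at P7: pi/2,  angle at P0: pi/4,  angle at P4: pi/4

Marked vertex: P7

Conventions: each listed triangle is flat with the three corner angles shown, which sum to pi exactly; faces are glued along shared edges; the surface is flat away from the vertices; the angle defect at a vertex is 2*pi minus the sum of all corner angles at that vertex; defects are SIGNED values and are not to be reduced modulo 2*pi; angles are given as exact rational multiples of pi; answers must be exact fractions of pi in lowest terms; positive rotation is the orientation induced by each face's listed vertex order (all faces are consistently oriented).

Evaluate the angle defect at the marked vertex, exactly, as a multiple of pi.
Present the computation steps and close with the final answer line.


Sum of corner angles at P7: (23/8)*pi
defect = 2*pi - (23/8)*pi

Answer: defect(P7) = (-7/8)*pi


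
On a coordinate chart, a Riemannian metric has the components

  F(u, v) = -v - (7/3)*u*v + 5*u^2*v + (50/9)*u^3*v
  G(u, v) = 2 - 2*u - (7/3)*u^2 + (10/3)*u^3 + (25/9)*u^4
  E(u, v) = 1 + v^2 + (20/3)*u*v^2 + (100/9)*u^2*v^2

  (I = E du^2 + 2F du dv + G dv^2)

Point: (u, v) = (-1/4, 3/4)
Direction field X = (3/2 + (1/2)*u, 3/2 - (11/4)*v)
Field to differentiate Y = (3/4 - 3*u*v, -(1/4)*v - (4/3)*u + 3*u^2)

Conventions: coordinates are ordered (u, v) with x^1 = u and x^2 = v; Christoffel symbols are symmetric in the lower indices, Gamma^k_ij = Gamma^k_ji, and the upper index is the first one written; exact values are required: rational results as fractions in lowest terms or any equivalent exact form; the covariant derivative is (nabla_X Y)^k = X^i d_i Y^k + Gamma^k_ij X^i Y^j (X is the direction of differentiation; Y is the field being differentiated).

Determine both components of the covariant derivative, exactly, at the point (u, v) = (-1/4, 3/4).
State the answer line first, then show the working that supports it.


Answer: (nabla_X Y)^u = -224965/68672, (nabla_X Y)^v = -408761/68672

E = 65/64, F = -55/384, G = 5329/2304 at the point
E_u = 5/8, E_v = 1/24, F_u = -91/32, F_v = -55/288, G_u = -55/144, G_v = 0
EG - F^2 = 5365/2304;  g^inv = (2304/5365) * [[5329/2304, 55/384], [55/384, 65/64]]
first-kind symbols [ij,l] = (1/2)(d_i g_jl + d_j g_il - d_l g_ij): [uu,u] = E_u/2 = 5/16, [uu,v] = F_u - E_v/2 = -275/96, [uv,u] = E_v/2 = 1/48, [uv,v] = G_u/2 = -55/288, [vv,u] = F_v - G_u/2 = 0, [vv,v] = G_v/2 = 0
Gamma^u_ij = (G*[ij,u] - F*[ij,v])/(EG - F^2), Gamma^v_ij = (E*[ij,v] - F*[ij,u])/(EG - F^2)
Gamma_uuu = 144/1073, Gamma_uuv = 48/5365, Gamma_uvv = 0, Gamma_vuu = -1320/1073, Gamma_vuv = -88/1073, Gamma_vvv = 0
X = (11/8, -9/16), Y = (21/16, 1/3) at the point


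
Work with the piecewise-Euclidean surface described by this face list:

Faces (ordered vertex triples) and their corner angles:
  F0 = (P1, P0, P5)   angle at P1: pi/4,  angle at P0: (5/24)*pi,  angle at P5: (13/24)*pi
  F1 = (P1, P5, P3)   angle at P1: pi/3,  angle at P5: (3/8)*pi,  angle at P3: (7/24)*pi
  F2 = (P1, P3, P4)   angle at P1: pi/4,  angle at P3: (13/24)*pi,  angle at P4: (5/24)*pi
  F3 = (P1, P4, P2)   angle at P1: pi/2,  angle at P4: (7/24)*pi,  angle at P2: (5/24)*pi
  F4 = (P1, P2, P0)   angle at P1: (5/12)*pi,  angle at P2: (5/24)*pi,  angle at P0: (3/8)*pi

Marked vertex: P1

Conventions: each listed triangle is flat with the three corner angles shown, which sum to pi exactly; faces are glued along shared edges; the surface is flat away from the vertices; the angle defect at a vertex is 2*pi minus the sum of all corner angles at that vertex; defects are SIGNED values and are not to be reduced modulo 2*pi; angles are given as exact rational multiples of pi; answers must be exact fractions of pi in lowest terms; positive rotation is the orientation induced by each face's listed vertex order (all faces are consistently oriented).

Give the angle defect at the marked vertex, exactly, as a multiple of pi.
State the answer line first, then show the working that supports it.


Answer: defect(P1) = pi/4

Sum of corner angles at P1: (7/4)*pi
defect = 2*pi - (7/4)*pi


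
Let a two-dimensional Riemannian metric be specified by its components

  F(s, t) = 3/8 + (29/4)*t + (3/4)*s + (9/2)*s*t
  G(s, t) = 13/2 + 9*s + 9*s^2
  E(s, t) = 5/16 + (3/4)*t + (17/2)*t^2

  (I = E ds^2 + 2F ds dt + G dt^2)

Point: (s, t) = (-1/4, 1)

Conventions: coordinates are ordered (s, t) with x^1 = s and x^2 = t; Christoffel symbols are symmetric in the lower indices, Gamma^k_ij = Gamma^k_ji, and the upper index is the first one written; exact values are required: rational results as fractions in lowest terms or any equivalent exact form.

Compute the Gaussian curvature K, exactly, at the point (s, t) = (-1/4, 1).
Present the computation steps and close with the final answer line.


E = 153/16, F = 101/16, G = 77/16, EG - F^2 = 395/64 at the point
E_s = 0, E_t = 71/4, F_s = 21/4, F_t = 49/8, G_s = 9/2, G_t = 0
E_tt = 17, F_st = 9/2, G_ss = 18
Brioschi: K = (det M1 - det M2) / (EG - F^2)^2 with the standard first/second-derivative matrices M1, M2.
M1 = [[-E_tt/2 + F_st - G_ss/2, E_s/2, F_s - E_t/2], [F_t - G_s/2, E, F], [G_t/2, F, G]] = [[-13, 0, -29/8], [31/8, 153/16, 101/16], [0, 101/16, 77/16]]; det M1 = -172959/1024
M2 = [[0, E_t/2, G_s/2], [E_t/2, E, F], [G_s/2, F, G]] = [[0, 71/8, 9/4], [71/8, 153/16, 101/16], [9/4, 101/16, 77/16]]; det M2 = -179573/1024
det M1 - det M2 = 3307/512; K = 3307/512 / (395/64)^2 = 26456/156025

Answer: K = 26456/156025


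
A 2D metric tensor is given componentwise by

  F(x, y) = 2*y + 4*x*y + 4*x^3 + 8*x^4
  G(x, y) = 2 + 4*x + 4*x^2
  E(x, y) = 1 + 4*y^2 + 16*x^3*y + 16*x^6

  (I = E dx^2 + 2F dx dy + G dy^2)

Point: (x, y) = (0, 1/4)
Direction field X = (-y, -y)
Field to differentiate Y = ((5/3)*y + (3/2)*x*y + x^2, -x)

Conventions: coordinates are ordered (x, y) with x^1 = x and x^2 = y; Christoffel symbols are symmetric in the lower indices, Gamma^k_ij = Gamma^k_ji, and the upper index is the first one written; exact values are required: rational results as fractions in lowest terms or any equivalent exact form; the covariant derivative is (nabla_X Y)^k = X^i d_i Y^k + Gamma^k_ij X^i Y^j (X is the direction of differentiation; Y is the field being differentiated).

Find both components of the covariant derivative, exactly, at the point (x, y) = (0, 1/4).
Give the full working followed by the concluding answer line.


E = 5/4, F = 1/2, G = 2 at the point
E_x = 0, E_y = 2, F_x = 1, F_y = 2, G_x = 4, G_y = 0
EG - F^2 = 9/4;  g^inv = (4/9) * [[2, -1/2], [-1/2, 5/4]]
first-kind symbols [ij,l] = (1/2)(d_i g_jl + d_j g_il - d_l g_ij): [xx,x] = E_x/2 = 0, [xx,y] = F_x - E_y/2 = 0, [xy,x] = E_y/2 = 1, [xy,y] = G_x/2 = 2, [yy,x] = F_y - G_x/2 = 0, [yy,y] = G_y/2 = 0
Gamma^x_ij = (G*[ij,x] - F*[ij,y])/(EG - F^2), Gamma^y_ij = (E*[ij,y] - F*[ij,x])/(EG - F^2)
Gamma_xxx = 0, Gamma_xxy = 4/9, Gamma_xyy = 0, Gamma_yxx = 0, Gamma_yxy = 8/9, Gamma_yyy = 0
X = (-1/4, -1/4), Y = (5/12, 0) at the point

Answer: (nabla_X Y)^x = -481/864, (nabla_X Y)^y = 17/108


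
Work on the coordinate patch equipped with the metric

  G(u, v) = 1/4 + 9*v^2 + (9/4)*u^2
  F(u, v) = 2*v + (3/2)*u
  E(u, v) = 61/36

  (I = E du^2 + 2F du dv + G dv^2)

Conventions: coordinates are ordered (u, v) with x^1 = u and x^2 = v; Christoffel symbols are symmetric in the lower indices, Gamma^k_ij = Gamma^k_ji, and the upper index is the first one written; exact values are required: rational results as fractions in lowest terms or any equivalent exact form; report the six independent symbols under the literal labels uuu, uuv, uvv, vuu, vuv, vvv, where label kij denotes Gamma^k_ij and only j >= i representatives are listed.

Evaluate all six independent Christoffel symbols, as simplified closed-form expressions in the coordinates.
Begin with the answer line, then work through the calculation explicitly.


Answer: Gamma_uuu = (-324*u - 432*v)/(225*u^2 - 864*u*v + 1620*v^2 + 61), Gamma_uuv = (-486*u^2 - 648*u*v)/(225*u^2 - 864*u*v + 1620*v^2 + 61), Gamma_uvv = (-729*u^3 + 648*u^2 - 2916*u*v^2 - 1944*u*v - 81*u + 72)/(225*u^2 - 864*u*v + 1620*v^2 + 61), Gamma_vuu = 366/(225*u^2 - 864*u*v + 1620*v^2 + 61), Gamma_vuv = 549*u/(225*u^2 - 864*u*v + 1620*v^2 + 61), Gamma_vvv = (486*u^2 + 648*u*v - 432*u + 1620*v)/(225*u^2 - 864*u*v + 1620*v^2 + 61)

E = 61/36; F = 2*v + (3/2)*u; G = 1/4 + 9*v^2 + (9/4)*u^2
Gamma^k_ij = (1/2) g^{kl} (d_i g_jl + d_j g_il - d_l g_ij), with g^inv = (1/(EG-F^2)) [[G, -F], [-F, E]]
first partials: E_u = 0, E_v = 0, F_u = 3/2, F_v = 2, G_u = (9/2)*u, G_v = 18*v
D = EG - F^2 = 61/144 + (45/4)*v^2 - 6*u*v + (25/16)*u^2
expanded: Gamma^u_uu = (G E_u - 2F F_u + F E_v)/(2D), Gamma^u_uv = (G E_v - F G_u)/(2D), Gamma^u_vv = (2G F_v - G G_u - F G_v)/(2D), Gamma^v_uu = (2E F_u - E E_v - F E_u)/(2D), Gamma^v_uv = (E G_u - F E_v)/(2D), Gamma^v_vv = (E G_v - 2F F_v + F G_u)/(2D); substitute and cancel common factors
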